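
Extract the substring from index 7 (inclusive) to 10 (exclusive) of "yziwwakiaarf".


Input string: 'yziwwakiaarf'
Operation: slice [7:10]
Extract characters: s[7]='i', s[8]='a', s[9]='a'
Result: iaa


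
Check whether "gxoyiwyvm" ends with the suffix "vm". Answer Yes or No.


Input string: 'gxoyiwyvm'
Suffix to check: 'vm'
Last 2 characters of input: 'vm'
Match: True
Result: Yes


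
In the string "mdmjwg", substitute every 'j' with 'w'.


Input string: 'mdmjwg'
Operation: replace 'j' with 'w'
Positions of 'j': 3
After replacement: mdmwwg


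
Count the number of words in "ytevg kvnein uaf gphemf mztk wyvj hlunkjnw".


Input string: 'ytevg kvnein uaf gphemf mztk wyvj hlunkjnw'
Operation: split by spaces
Words found: 'ytevg', 'kvnein', 'uaf', 'gphemf', 'mztk', 'wyvj', 'hlunkjnw'
Word count: 7


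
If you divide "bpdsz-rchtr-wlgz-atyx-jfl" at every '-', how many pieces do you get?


Input string: 'bpdsz-rchtr-wlgz-atyx-jfl'
Delimiter: '-'
Split result: 'bpdsz', 'rchtr', 'wlgz', 'atyx', 'jfl'
Number of parts: 5


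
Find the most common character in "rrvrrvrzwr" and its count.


Input: 'rrvrrvrzwr'
Operation: tally each character
Counts: 'r':6, 'v':2, 'w':1, 'z':1
Maximum: 'r' appears 6 times


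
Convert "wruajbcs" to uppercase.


Input string: 'wruajbcs'
Operation: convert each letter to uppercase
Mapping: 'w'->'W', 'r'->'R', 'u'->'U', 'a'->'A', 'j'->'J', 'b'->'B', 'c'->'C', 's'->'S'
Result: WRUAJBCS


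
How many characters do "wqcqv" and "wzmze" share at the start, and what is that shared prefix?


String 1: 'wqcqv'
String 2: 'wzmze'
Compare position by position:
pos 0: 'w' vs 'w' match
pos 1: 'q' vs 'z' differ -> stop
Longest common prefix: "w" (length 1)


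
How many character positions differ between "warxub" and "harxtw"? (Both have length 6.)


String 1: 'warxub'
String 2: 'harxtw'
Compare each position: pos 0: 'w'!='h', pos 1: 'a'=='a', pos 2: 'r'=='r', pos 3: 'x'=='x', pos 4: 'u'!='t', pos 5: 'b'!='w'
Differing positions: 3
Hamming distance: 3


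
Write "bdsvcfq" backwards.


Input string: 'bdsvcfq'
Operation: reverse character order
Original order: 'b' -> 'd' -> 's' -> 'v' -> 'c' -> 'f' -> 'q'
Reversed order: 'q' -> 'f' -> 'c' -> 'v' -> 's' -> 'd' -> 'b'
Result: qfcvsdb


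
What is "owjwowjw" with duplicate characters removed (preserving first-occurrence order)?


Input: 'owjwowjw'
Operation: keep first occurrence of each character
Scan: s[0]='o' new -> keep; s[1]='w' new -> keep; s[2]='j' new -> keep; s[3]='w' seen -> skip; s[4]='o' seen -> skip; s[5]='w' seen -> skip; s[6]='j' seen -> skip; s[7]='w' seen -> skip
Result: owj


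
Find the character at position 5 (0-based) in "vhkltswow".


Input string: 'vhkltswow'
Operation: get character at index 5
Index mapping: s[0]='v', s[1]='h', s[2]='k', s[3]='l', s[4]='t', s[5]='s'
Result: 's'


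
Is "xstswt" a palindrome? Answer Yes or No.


Input string: 'xstswt'
Reversed: 'twstsx'
Compare pairs: s[0]='x' vs s[5]='t' (mismatch), s[1]='s' vs s[4]='w' (mismatch), s[2]='t' vs s[3]='s' (mismatch)
Palindrome: No


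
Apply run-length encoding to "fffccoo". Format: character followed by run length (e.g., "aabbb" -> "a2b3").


Input: 'fffccoo'
Operation: identify consecutive runs
Runs: 'fff' -> f3, 'cc' -> c2, 'oo' -> o2
Encoded: f3c2o2


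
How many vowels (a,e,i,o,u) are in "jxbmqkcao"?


Input string: 'jxbmqkcao'
Operation: count vowels (a, e, i, o, u)
Scan: s[0]='j', s[1]='x', s[2]='b', s[3]='m', s[4]='q', s[5]='k', s[6]='c', s[7]='a' (vowel), s[8]='o' (vowel)
Vowels found: 2
Result: 2


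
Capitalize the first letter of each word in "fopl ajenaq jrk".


Input string: 'fopl ajenaq jrk'
Operation: capitalize first letter of each word
Word transformations: 'fopl'->'Fopl', 'ajenaq'->'Ajenaq', 'jrk'->'Jrk'
Result: Fopl Ajenaq Jrk


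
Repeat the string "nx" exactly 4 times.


Input string: 'nx'
Operation: repeat 4 times
Concatenation: 'nx' + 'nx' + 'nx' + 'nx'
Result: nxnxnxnx


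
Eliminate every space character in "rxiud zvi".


Input string: 'rxiud zvi'
Operation: remove all spaces
Words: 'rxiud', 'zvi'
Join without spaces: rxiudzvi


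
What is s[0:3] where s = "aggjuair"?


Input string: 'aggjuair'
Operation: slice [0:3]
Extract characters: s[0]='a', s[1]='g', s[2]='g'
Result: agg


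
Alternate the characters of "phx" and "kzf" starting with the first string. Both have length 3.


String 1: 'phx'
String 2: 'kzf'
Operation: alternate characters
Pairs: 'p'+'k', 'h'+'z', 'x'+'f'
Result: pkhzxf


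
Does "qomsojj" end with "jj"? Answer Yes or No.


Input string: 'qomsojj'
Suffix to check: 'jj'
Last 2 characters of input: 'jj'
Match: True
Result: Yes


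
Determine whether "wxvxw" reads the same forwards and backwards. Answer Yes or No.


Input string: 'wxvxw'
Reversed: 'wxvxw'
Compare pairs: s[0]='w' vs s[4]='w' (match), s[1]='x' vs s[3]='x' (match)
Palindrome: Yes


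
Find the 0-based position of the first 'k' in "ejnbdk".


Input string: 'ejnbdk'
Target: 'k'
Scanning left to right: s[0]='e', s[1]='j', s[2]='n', s[3]='b', s[4]='d', s[5]='k'
First match at index: 5


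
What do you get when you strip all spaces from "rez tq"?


Input string: 'rez tq'
Operation: remove all spaces
Words: 'rez', 'tq'
Join without spaces: reztq


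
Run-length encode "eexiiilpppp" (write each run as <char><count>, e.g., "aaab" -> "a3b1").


Input: 'eexiiilpppp'
Operation: identify consecutive runs
Runs: 'ee' -> e2, 'x' -> x1, 'iii' -> i3, 'l' -> l1, 'pppp' -> p4
Encoded: e2x1i3l1p4


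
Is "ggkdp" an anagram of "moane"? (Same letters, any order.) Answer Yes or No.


String 1: 'moane' -> sorted: 'aemno'
String 2: 'ggkdp' -> sorted: 'dggkp'
Compare sorted forms: 'aemno' != 'dggkp'
Anagram: No


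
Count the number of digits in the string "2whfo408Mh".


Input string: '2whfo408Mh'
Operation: count digit characters (0-9)
Scan: '2'(digit), 'w', 'h', 'f', 'o', '4'(digit), '0'(digit), '8'(digit), 'M', 'h'
Digits found: 4
Result: 4


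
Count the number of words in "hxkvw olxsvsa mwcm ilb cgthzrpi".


Input string: 'hxkvw olxsvsa mwcm ilb cgthzrpi'
Operation: split by spaces
Words found: 'hxkvw', 'olxsvsa', 'mwcm', 'ilb', 'cgthzrpi'
Word count: 5


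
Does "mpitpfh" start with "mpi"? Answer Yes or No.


Input string: 'mpitpfh'
Prefix to check: 'mpi'
First 3 characters of input: 'mpi'
Match: True
Result: Yes


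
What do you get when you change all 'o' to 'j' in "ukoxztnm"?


Input string: 'ukoxztnm'
Operation: replace 'o' with 'j'
Positions of 'o': 2
After replacement: ukjxztnm


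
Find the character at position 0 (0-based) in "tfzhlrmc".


Input string: 'tfzhlrmc'
Operation: get character at index 0
Index mapping: s[0]='t'
Result: 't'


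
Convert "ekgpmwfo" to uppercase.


Input string: 'ekgpmwfo'
Operation: convert each letter to uppercase
Mapping: 'e'->'E', 'k'->'K', 'g'->'G', 'p'->'P', 'm'->'M', 'w'->'W', 'f'->'F', 'o'->'O'
Result: EKGPMWFO


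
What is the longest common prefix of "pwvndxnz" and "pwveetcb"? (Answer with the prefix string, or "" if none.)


String 1: 'pwvndxnz'
String 2: 'pwveetcb'
Compare position by position:
pos 0: 'p' vs 'p' match
pos 1: 'w' vs 'w' match
pos 2: 'v' vs 'v' match
pos 3: 'n' vs 'e' differ -> stop
Longest common prefix: "pwv" (length 3)


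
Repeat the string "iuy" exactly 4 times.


Input string: 'iuy'
Operation: repeat 4 times
Concatenation: 'iuy' + 'iuy' + 'iuy' + 'iuy'
Result: iuyiuyiuyiuy


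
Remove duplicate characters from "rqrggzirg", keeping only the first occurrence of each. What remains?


Input: 'rqrggzirg'
Operation: keep first occurrence of each character
Scan: s[0]='r' new -> keep; s[1]='q' new -> keep; s[2]='r' seen -> skip; s[3]='g' new -> keep; s[4]='g' seen -> skip; s[5]='z' new -> keep; s[6]='i' new -> keep; s[7]='r' seen -> skip; s[8]='g' seen -> skip
Result: rqgzi


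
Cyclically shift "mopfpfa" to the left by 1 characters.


Input: 'mopfpfa', shift = 1
Operation: split at index 1 and swap parts
Front part s[0:1] = 'm'
Back part s[1:] = 'opfpfa'
Rotated = back + front = 'opfpfa' + 'm'
Result: opfpfam


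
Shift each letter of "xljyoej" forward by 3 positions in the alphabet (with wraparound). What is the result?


Input: 'xljyoej', shift = 3
Operation: for each letter, (position + 3) mod 26
Mapping: 'x'(23+3=26, 26 mod 26=0)->'a', 'l'(11+3=14)->'o', 'j'(9+3=12)->'m', 'y'(24+3=27, 27 mod 26=1)->'b', 'o'(14+3=17)->'r', 'e'(4+3=7)->'h', 'j'(9+3=12)->'m'
Result: aombrhm


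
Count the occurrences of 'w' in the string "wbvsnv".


Input string: 'wbvsnv'
Target character: 'w'
Scan each position: s[0]='w'
Matches found at indices: 0
Total: 1


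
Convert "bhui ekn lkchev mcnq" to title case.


Input string: 'bhui ekn lkchev mcnq'
Operation: capitalize first letter of each word
Word transformations: 'bhui'->'Bhui', 'ekn'->'Ekn', 'lkchev'->'Lkchev', 'mcnq'->'Mcnq'
Result: Bhui Ekn Lkchev Mcnq


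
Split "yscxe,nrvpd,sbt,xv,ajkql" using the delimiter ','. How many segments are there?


Input string: 'yscxe,nrvpd,sbt,xv,ajkql'
Delimiter: ','
Split result: 'yscxe', 'nrvpd', 'sbt', 'xv', 'ajkql'
Number of parts: 5


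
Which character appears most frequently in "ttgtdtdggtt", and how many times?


Input: 'ttgtdtdggtt'
Operation: tally each character
Counts: 'd':2, 'g':3, 't':6
Maximum: 't' appears 6 times


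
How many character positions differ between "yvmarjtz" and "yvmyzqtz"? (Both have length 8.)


String 1: 'yvmarjtz'
String 2: 'yvmyzqtz'
Compare each position: pos 0: 'y'=='y', pos 1: 'v'=='v', pos 2: 'm'=='m', pos 3: 'a'!='y', pos 4: 'r'!='z', pos 5: 'j'!='q', pos 6: 't'=='t', pos 7: 'z'=='z'
Differing positions: 3
Hamming distance: 3


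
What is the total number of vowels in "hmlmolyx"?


Input string: 'hmlmolyx'
Operation: count vowels (a, e, i, o, u)
Scan: s[0]='h', s[1]='m', s[2]='l', s[3]='m', s[4]='o' (vowel), s[5]='l', s[6]='y', s[7]='x'
Vowels found: 1
Result: 1


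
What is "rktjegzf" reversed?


Input string: 'rktjegzf'
Operation: reverse character order
Original order: 'r' -> 'k' -> 't' -> 'j' -> 'e' -> 'g' -> 'z' -> 'f'
Reversed order: 'f' -> 'z' -> 'g' -> 'e' -> 'j' -> 't' -> 'k' -> 'r'
Result: fzgejtkr


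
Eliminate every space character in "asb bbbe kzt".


Input string: 'asb bbbe kzt'
Operation: remove all spaces
Words: 'asb', 'bbbe', 'kzt'
Join without spaces: asbbbbekzt


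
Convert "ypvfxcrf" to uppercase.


Input string: 'ypvfxcrf'
Operation: convert each letter to uppercase
Mapping: 'y'->'Y', 'p'->'P', 'v'->'V', 'f'->'F', 'x'->'X', 'c'->'C', 'r'->'R', 'f'->'F'
Result: YPVFXCRF


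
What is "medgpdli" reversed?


Input string: 'medgpdli'
Operation: reverse character order
Original order: 'm' -> 'e' -> 'd' -> 'g' -> 'p' -> 'd' -> 'l' -> 'i'
Reversed order: 'i' -> 'l' -> 'd' -> 'p' -> 'g' -> 'd' -> 'e' -> 'm'
Result: ildpgdem


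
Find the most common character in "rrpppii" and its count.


Input: 'rrpppii'
Operation: tally each character
Counts: 'i':2, 'p':3, 'r':2
Maximum: 'p' appears 3 times


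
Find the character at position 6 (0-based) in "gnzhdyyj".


Input string: 'gnzhdyyj'
Operation: get character at index 6
Index mapping: s[0]='g', s[1]='n', s[2]='z', s[3]='h', s[4]='d', s[5]='y', s[6]='y'
Result: 'y'


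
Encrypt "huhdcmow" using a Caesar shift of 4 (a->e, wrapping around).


Input: 'huhdcmow', shift = 4
Operation: for each letter, (position + 4) mod 26
Mapping: 'h'(7+4=11)->'l', 'u'(20+4=24)->'y', 'h'(7+4=11)->'l', 'd'(3+4=7)->'h', 'c'(2+4=6)->'g', 'm'(12+4=16)->'q', 'o'(14+4=18)->'s', 'w'(22+4=26, 26 mod 26=0)->'a'
Result: lylhgqsa


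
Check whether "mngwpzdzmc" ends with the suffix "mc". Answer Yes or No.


Input string: 'mngwpzdzmc'
Suffix to check: 'mc'
Last 2 characters of input: 'mc'
Match: True
Result: Yes


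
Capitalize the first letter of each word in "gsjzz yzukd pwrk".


Input string: 'gsjzz yzukd pwrk'
Operation: capitalize first letter of each word
Word transformations: 'gsjzz'->'Gsjzz', 'yzukd'->'Yzukd', 'pwrk'->'Pwrk'
Result: Gsjzz Yzukd Pwrk


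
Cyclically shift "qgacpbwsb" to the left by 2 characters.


Input: 'qgacpbwsb', shift = 2
Operation: split at index 2 and swap parts
Front part s[0:2] = 'qg'
Back part s[2:] = 'acpbwsb'
Rotated = back + front = 'acpbwsb' + 'qg'
Result: acpbwsbqg


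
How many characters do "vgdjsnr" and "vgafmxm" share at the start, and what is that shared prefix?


String 1: 'vgdjsnr'
String 2: 'vgafmxm'
Compare position by position:
pos 0: 'v' vs 'v' match
pos 1: 'g' vs 'g' match
pos 2: 'd' vs 'a' differ -> stop
Longest common prefix: "vg" (length 2)


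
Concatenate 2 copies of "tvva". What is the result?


Input string: 'tvva'
Operation: repeat 2 times
Concatenation: 'tvva' + 'tvva'
Result: tvvatvva


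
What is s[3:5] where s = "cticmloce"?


Input string: 'cticmloce'
Operation: slice [3:5]
Extract characters: s[3]='c', s[4]='m'
Result: cm


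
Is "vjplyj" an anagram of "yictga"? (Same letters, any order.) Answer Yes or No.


String 1: 'yictga' -> sorted: 'acgity'
String 2: 'vjplyj' -> sorted: 'jjlpvy'
Compare sorted forms: 'acgity' != 'jjlpvy'
Anagram: No


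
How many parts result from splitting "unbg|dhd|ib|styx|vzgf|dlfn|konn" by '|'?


Input string: 'unbg|dhd|ib|styx|vzgf|dlfn|konn'
Delimiter: '|'
Split result: 'unbg', 'dhd', 'ib', 'styx', 'vzgf', 'dlfn', 'konn'
Number of parts: 7


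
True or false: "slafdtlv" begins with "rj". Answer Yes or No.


Input string: 'slafdtlv'
Prefix to check: 'rj'
First 2 characters of input: 'sl'
Match: False
Result: No


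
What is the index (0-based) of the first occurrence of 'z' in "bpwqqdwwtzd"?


Input string: 'bpwqqdwwtzd'
Target: 'z'
Scanning left to right: s[0]='b', s[1]='p', s[2]='w', s[3]='q', s[4]='q', s[5]='d', s[6]='w', s[7]='w', s[8]='t', s[9]='z'
First match at index: 9


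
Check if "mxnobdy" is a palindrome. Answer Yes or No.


Input string: 'mxnobdy'
Reversed: 'ydbonxm'
Compare pairs: s[0]='m' vs s[6]='y' (mismatch), s[1]='x' vs s[5]='d' (mismatch), s[2]='n' vs s[4]='b' (mismatch)
Palindrome: No


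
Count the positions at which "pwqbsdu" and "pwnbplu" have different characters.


String 1: 'pwqbsdu'
String 2: 'pwnbplu'
Compare each position: pos 0: 'p'=='p', pos 1: 'w'=='w', pos 2: 'q'!='n', pos 3: 'b'=='b', pos 4: 's'!='p', pos 5: 'd'!='l', pos 6: 'u'=='u'
Differing positions: 3
Hamming distance: 3


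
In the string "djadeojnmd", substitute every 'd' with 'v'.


Input string: 'djadeojnmd'
Operation: replace 'd' with 'v'
Positions of 'd': 0, 3, 9
After replacement: vjaveojnmv


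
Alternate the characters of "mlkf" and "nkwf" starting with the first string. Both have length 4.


String 1: 'mlkf'
String 2: 'nkwf'
Operation: alternate characters
Pairs: 'm'+'n', 'l'+'k', 'k'+'w', 'f'+'f'
Result: mnlkkwff


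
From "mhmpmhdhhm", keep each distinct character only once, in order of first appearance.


Input: 'mhmpmhdhhm'
Operation: keep first occurrence of each character
Scan: s[0]='m' new -> keep; s[1]='h' new -> keep; s[2]='m' seen -> skip; s[3]='p' new -> keep; s[4]='m' seen -> skip; s[5]='h' seen -> skip; s[6]='d' new -> keep; s[7]='h' seen -> skip; s[8]='h' seen -> skip; s[9]='m' seen -> skip
Result: mhpd


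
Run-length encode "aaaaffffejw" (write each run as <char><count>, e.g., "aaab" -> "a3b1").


Input: 'aaaaffffejw'
Operation: identify consecutive runs
Runs: 'aaaa' -> a4, 'ffff' -> f4, 'e' -> e1, 'j' -> j1, 'w' -> w1
Encoded: a4f4e1j1w1


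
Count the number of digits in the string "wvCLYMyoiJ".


Input string: 'wvCLYMyoiJ'
Operation: count digit characters (0-9)
Scan: 'w', 'v', 'C', 'L', 'Y', 'M', 'y', 'o', 'i', 'J'
Digits found: 0
Result: 0


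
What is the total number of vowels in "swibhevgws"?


Input string: 'swibhevgws'
Operation: count vowels (a, e, i, o, u)
Scan: s[0]='s', s[1]='w', s[2]='i' (vowel), s[3]='b', s[4]='h', s[5]='e' (vowel), s[6]='v', s[7]='g', s[8]='w', s[9]='s'
Vowels found: 2
Result: 2


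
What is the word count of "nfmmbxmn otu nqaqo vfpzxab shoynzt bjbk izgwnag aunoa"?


Input string: 'nfmmbxmn otu nqaqo vfpzxab shoynzt bjbk izgwnag aunoa'
Operation: split by spaces
Words found: 'nfmmbxmn', 'otu', 'nqaqo', 'vfpzxab', 'shoynzt', 'bjbk', 'izgwnag', 'aunoa'
Word count: 8


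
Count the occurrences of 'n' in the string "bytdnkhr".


Input string: 'bytdnkhr'
Target character: 'n'
Scan each position: s[4]='n'
Matches found at indices: 4
Total: 1


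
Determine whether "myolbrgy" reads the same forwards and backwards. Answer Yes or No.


Input string: 'myolbrgy'
Reversed: 'ygrbloym'
Compare pairs: s[0]='m' vs s[7]='y' (mismatch), s[1]='y' vs s[6]='g' (mismatch), s[2]='o' vs s[5]='r' (mismatch), s[3]='l' vs s[4]='b' (mismatch)
Palindrome: No


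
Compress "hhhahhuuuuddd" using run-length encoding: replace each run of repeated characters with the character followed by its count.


Input: 'hhhahhuuuuddd'
Operation: identify consecutive runs
Runs: 'hhh' -> h3, 'a' -> a1, 'hh' -> h2, 'uuuu' -> u4, 'ddd' -> d3
Encoded: h3a1h2u4d3


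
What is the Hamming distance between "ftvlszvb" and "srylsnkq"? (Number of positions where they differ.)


String 1: 'ftvlszvb'
String 2: 'srylsnkq'
Compare each position: pos 0: 'f'!='s', pos 1: 't'!='r', pos 2: 'v'!='y', pos 3: 'l'=='l', pos 4: 's'=='s', pos 5: 'z'!='n', pos 6: 'v'!='k', pos 7: 'b'!='q'
Differing positions: 6
Hamming distance: 6


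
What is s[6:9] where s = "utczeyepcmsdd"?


Input string: 'utczeyepcmsdd'
Operation: slice [6:9]
Extract characters: s[6]='e', s[7]='p', s[8]='c'
Result: epc


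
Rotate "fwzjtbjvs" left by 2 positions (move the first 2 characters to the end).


Input: 'fwzjtbjvs', shift = 2
Operation: split at index 2 and swap parts
Front part s[0:2] = 'fw'
Back part s[2:] = 'zjtbjvs'
Rotated = back + front = 'zjtbjvs' + 'fw'
Result: zjtbjvsfw


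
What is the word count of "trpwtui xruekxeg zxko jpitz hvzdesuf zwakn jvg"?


Input string: 'trpwtui xruekxeg zxko jpitz hvzdesuf zwakn jvg'
Operation: split by spaces
Words found: 'trpwtui', 'xruekxeg', 'zxko', 'jpitz', 'hvzdesuf', 'zwakn', 'jvg'
Word count: 7


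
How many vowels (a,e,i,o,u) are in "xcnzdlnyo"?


Input string: 'xcnzdlnyo'
Operation: count vowels (a, e, i, o, u)
Scan: s[0]='x', s[1]='c', s[2]='n', s[3]='z', s[4]='d', s[5]='l', s[6]='n', s[7]='y', s[8]='o' (vowel)
Vowels found: 1
Result: 1


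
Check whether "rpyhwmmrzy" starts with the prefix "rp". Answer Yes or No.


Input string: 'rpyhwmmrzy'
Prefix to check: 'rp'
First 2 characters of input: 'rp'
Match: True
Result: Yes


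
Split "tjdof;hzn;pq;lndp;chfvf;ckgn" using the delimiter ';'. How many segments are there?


Input string: 'tjdof;hzn;pq;lndp;chfvf;ckgn'
Delimiter: ';'
Split result: 'tjdof', 'hzn', 'pq', 'lndp', 'chfvf', 'ckgn'
Number of parts: 6


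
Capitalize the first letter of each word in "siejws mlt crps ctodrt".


Input string: 'siejws mlt crps ctodrt'
Operation: capitalize first letter of each word
Word transformations: 'siejws'->'Siejws', 'mlt'->'Mlt', 'crps'->'Crps', 'ctodrt'->'Ctodrt'
Result: Siejws Mlt Crps Ctodrt


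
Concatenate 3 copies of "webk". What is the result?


Input string: 'webk'
Operation: repeat 3 times
Concatenation: 'webk' + 'webk' + 'webk'
Result: webkwebkwebk


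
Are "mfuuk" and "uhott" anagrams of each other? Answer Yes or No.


String 1: 'mfuuk' -> sorted: 'fkmuu'
String 2: 'uhott' -> sorted: 'hottu'
Compare sorted forms: 'fkmuu' != 'hottu'
Anagram: No


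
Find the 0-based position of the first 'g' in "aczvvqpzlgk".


Input string: 'aczvvqpzlgk'
Target: 'g'
Scanning left to right: s[0]='a', s[1]='c', s[2]='z', s[3]='v', s[4]='v', s[5]='q', s[6]='p', s[7]='z', s[8]='l', s[9]='g'
First match at index: 9


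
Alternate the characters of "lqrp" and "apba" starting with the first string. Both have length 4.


String 1: 'lqrp'
String 2: 'apba'
Operation: alternate characters
Pairs: 'l'+'a', 'q'+'p', 'r'+'b', 'p'+'a'
Result: laqprbpa


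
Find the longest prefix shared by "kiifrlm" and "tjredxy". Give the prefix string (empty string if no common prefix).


String 1: 'kiifrlm'
String 2: 'tjredxy'
Compare position by position:
pos 0: 'k' vs 't' differ -> stop
Longest common prefix: "" (length 0)


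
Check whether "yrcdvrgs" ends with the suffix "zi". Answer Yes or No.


Input string: 'yrcdvrgs'
Suffix to check: 'zi'
Last 2 characters of input: 'gs'
Match: False
Result: No


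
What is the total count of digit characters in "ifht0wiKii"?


Input string: 'ifht0wiKii'
Operation: count digit characters (0-9)
Scan: 'i', 'f', 'h', 't', '0'(digit), 'w', 'i', 'K', 'i', 'i'
Digits found: 1
Result: 1


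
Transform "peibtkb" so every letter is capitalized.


Input string: 'peibtkb'
Operation: convert each letter to uppercase
Mapping: 'p'->'P', 'e'->'E', 'i'->'I', 'b'->'B', 't'->'T', 'k'->'K', 'b'->'B'
Result: PEIBTKB


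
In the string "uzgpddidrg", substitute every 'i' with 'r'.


Input string: 'uzgpddidrg'
Operation: replace 'i' with 'r'
Positions of 'i': 6
After replacement: uzgpddrdrg


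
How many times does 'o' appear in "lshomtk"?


Input string: 'lshomtk'
Target character: 'o'
Scan each position: s[3]='o'
Matches found at indices: 3
Total: 1


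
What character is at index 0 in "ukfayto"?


Input string: 'ukfayto'
Operation: get character at index 0
Index mapping: s[0]='u'
Result: 'u'


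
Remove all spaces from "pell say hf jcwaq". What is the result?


Input string: 'pell say hf jcwaq'
Operation: remove all spaces
Words: 'pell', 'say', 'hf', 'jcwaq'
Join without spaces: pellsayhfjcwaq


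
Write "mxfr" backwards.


Input string: 'mxfr'
Operation: reverse character order
Original order: 'm' -> 'x' -> 'f' -> 'r'
Reversed order: 'r' -> 'f' -> 'x' -> 'm'
Result: rfxm


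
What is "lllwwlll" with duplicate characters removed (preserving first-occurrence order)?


Input: 'lllwwlll'
Operation: keep first occurrence of each character
Scan: s[0]='l' new -> keep; s[1]='l' seen -> skip; s[2]='l' seen -> skip; s[3]='w' new -> keep; s[4]='w' seen -> skip; s[5]='l' seen -> skip; s[6]='l' seen -> skip; s[7]='l' seen -> skip
Result: lw


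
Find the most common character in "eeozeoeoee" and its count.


Input: 'eeozeoeoee'
Operation: tally each character
Counts: 'e':6, 'o':3, 'z':1
Maximum: 'e' appears 6 times


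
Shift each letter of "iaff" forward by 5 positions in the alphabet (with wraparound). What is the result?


Input: 'iaff', shift = 5
Operation: for each letter, (position + 5) mod 26
Mapping: 'i'(8+5=13)->'n', 'a'(0+5=5)->'f', 'f'(5+5=10)->'k', 'f'(5+5=10)->'k'
Result: nfkk


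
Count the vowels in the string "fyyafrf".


Input string: 'fyyafrf'
Operation: count vowels (a, e, i, o, u)
Scan: s[0]='f', s[1]='y', s[2]='y', s[3]='a' (vowel), s[4]='f', s[5]='r', s[6]='f'
Vowels found: 1
Result: 1


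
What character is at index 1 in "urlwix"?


Input string: 'urlwix'
Operation: get character at index 1
Index mapping: s[0]='u', s[1]='r'
Result: 'r'


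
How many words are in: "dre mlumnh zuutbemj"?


Input string: 'dre mlumnh zuutbemj'
Operation: split by spaces
Words found: 'dre', 'mlumnh', 'zuutbemj'
Word count: 3


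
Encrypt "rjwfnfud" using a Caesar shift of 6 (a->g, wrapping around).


Input: 'rjwfnfud', shift = 6
Operation: for each letter, (position + 6) mod 26
Mapping: 'r'(17+6=23)->'x', 'j'(9+6=15)->'p', 'w'(22+6=28, 28 mod 26=2)->'c', 'f'(5+6=11)->'l', 'n'(13+6=19)->'t', 'f'(5+6=11)->'l', 'u'(20+6=26, 26 mod 26=0)->'a', 'd'(3+6=9)->'j'
Result: xpcltlaj


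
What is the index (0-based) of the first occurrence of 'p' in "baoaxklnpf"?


Input string: 'baoaxklnpf'
Target: 'p'
Scanning left to right: s[0]='b', s[1]='a', s[2]='o', s[3]='a', s[4]='x', s[5]='k', s[6]='l', s[7]='n', s[8]='p'
First match at index: 8


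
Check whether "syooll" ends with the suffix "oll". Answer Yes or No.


Input string: 'syooll'
Suffix to check: 'oll'
Last 3 characters of input: 'oll'
Match: True
Result: Yes


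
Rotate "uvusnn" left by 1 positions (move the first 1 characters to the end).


Input: 'uvusnn', shift = 1
Operation: split at index 1 and swap parts
Front part s[0:1] = 'u'
Back part s[1:] = 'vusnn'
Rotated = back + front = 'vusnn' + 'u'
Result: vusnnu


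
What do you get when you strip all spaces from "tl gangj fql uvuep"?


Input string: 'tl gangj fql uvuep'
Operation: remove all spaces
Words: 'tl', 'gangj', 'fql', 'uvuep'
Join without spaces: tlgangjfqluvuep


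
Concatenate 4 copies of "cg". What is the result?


Input string: 'cg'
Operation: repeat 4 times
Concatenation: 'cg' + 'cg' + 'cg' + 'cg'
Result: cgcgcgcg


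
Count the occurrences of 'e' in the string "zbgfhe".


Input string: 'zbgfhe'
Target character: 'e'
Scan each position: s[5]='e'
Matches found at indices: 5
Total: 1


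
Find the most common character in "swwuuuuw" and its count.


Input: 'swwuuuuw'
Operation: tally each character
Counts: 's':1, 'u':4, 'w':3
Maximum: 'u' appears 4 times


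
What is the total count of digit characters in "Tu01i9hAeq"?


Input string: 'Tu01i9hAeq'
Operation: count digit characters (0-9)
Scan: 'T', 'u', '0'(digit), '1'(digit), 'i', '9'(digit), 'h', 'A', 'e', 'q'
Digits found: 3
Result: 3


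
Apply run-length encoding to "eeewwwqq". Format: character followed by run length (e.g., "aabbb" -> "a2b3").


Input: 'eeewwwqq'
Operation: identify consecutive runs
Runs: 'eee' -> e3, 'www' -> w3, 'qq' -> q2
Encoded: e3w3q2


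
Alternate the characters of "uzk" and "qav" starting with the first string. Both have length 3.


String 1: 'uzk'
String 2: 'qav'
Operation: alternate characters
Pairs: 'u'+'q', 'z'+'a', 'k'+'v'
Result: uqzakv


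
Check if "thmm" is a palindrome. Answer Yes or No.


Input string: 'thmm'
Reversed: 'mmht'
Compare pairs: s[0]='t' vs s[3]='m' (mismatch), s[1]='h' vs s[2]='m' (mismatch)
Palindrome: No


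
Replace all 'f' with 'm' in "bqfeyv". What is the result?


Input string: 'bqfeyv'
Operation: replace 'f' with 'm'
Positions of 'f': 2
After replacement: bqmeyv


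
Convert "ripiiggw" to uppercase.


Input string: 'ripiiggw'
Operation: convert each letter to uppercase
Mapping: 'r'->'R', 'i'->'I', 'p'->'P', 'i'->'I', 'i'->'I', 'g'->'G', 'g'->'G', 'w'->'W'
Result: RIPIIGGW


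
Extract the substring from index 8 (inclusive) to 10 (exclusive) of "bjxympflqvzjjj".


Input string: 'bjxympflqvzjjj'
Operation: slice [8:10]
Extract characters: s[8]='q', s[9]='v'
Result: qv


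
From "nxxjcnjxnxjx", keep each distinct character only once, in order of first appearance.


Input: 'nxxjcnjxnxjx'
Operation: keep first occurrence of each character
Scan: s[0]='n' new -> keep; s[1]='x' new -> keep; s[2]='x' seen -> skip; s[3]='j' new -> keep; s[4]='c' new -> keep; s[5]='n' seen -> skip; s[6]='j' seen -> skip; s[7]='x' seen -> skip; s[8]='n' seen -> skip; s[9]='x' seen -> skip; s[10]='j' seen -> skip; s[11]='x' seen -> skip
Result: nxjc


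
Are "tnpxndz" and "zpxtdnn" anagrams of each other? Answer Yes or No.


String 1: 'tnpxndz' -> sorted: 'dnnptxz'
String 2: 'zpxtdnn' -> sorted: 'dnnptxz'
Compare sorted forms: 'dnnptxz' == 'dnnptxz'
Anagram: Yes


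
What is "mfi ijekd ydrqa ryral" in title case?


Input string: 'mfi ijekd ydrqa ryral'
Operation: capitalize first letter of each word
Word transformations: 'mfi'->'Mfi', 'ijekd'->'Ijekd', 'ydrqa'->'Ydrqa', 'ryral'->'Ryral'
Result: Mfi Ijekd Ydrqa Ryral


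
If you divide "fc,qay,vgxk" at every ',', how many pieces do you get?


Input string: 'fc,qay,vgxk'
Delimiter: ','
Split result: 'fc', 'qay', 'vgxk'
Number of parts: 3


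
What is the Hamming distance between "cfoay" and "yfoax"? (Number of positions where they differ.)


String 1: 'cfoay'
String 2: 'yfoax'
Compare each position: pos 0: 'c'!='y', pos 1: 'f'=='f', pos 2: 'o'=='o', pos 3: 'a'=='a', pos 4: 'y'!='x'
Differing positions: 2
Hamming distance: 2


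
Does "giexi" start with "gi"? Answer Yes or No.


Input string: 'giexi'
Prefix to check: 'gi'
First 2 characters of input: 'gi'
Match: True
Result: Yes


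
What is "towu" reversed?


Input string: 'towu'
Operation: reverse character order
Original order: 't' -> 'o' -> 'w' -> 'u'
Reversed order: 'u' -> 'w' -> 'o' -> 't'
Result: uwot


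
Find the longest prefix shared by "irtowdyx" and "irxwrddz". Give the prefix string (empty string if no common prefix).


String 1: 'irtowdyx'
String 2: 'irxwrddz'
Compare position by position:
pos 0: 'i' vs 'i' match
pos 1: 'r' vs 'r' match
pos 2: 't' vs 'x' differ -> stop
Longest common prefix: "ir" (length 2)


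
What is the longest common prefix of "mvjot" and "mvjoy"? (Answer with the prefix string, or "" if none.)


String 1: 'mvjot'
String 2: 'mvjoy'
Compare position by position:
pos 0: 'm' vs 'm' match
pos 1: 'v' vs 'v' match
pos 2: 'j' vs 'j' match
pos 3: 'o' vs 'o' match
pos 4: 't' vs 'y' differ -> stop
Longest common prefix: "mvjo" (length 4)


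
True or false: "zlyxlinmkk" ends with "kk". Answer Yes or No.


Input string: 'zlyxlinmkk'
Suffix to check: 'kk'
Last 2 characters of input: 'kk'
Match: True
Result: Yes


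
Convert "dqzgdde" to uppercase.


Input string: 'dqzgdde'
Operation: convert each letter to uppercase
Mapping: 'd'->'D', 'q'->'Q', 'z'->'Z', 'g'->'G', 'd'->'D', 'd'->'D', 'e'->'E'
Result: DQZGDDE


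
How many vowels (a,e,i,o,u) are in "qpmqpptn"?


Input string: 'qpmqpptn'
Operation: count vowels (a, e, i, o, u)
Scan: s[0]='q', s[1]='p', s[2]='m', s[3]='q', s[4]='p', s[5]='p', s[6]='t', s[7]='n'
Vowels found: 0
Result: 0


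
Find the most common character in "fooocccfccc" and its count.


Input: 'fooocccfccc'
Operation: tally each character
Counts: 'c':6, 'f':2, 'o':3
Maximum: 'c' appears 6 times


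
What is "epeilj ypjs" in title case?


Input string: 'epeilj ypjs'
Operation: capitalize first letter of each word
Word transformations: 'epeilj'->'Epeilj', 'ypjs'->'Ypjs'
Result: Epeilj Ypjs


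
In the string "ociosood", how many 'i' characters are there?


Input string: 'ociosood'
Target character: 'i'
Scan each position: s[2]='i'
Matches found at indices: 2
Total: 1


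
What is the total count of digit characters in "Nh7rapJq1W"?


Input string: 'Nh7rapJq1W'
Operation: count digit characters (0-9)
Scan: 'N', 'h', '7'(digit), 'r', 'a', 'p', 'J', 'q', '1'(digit), 'W'
Digits found: 2
Result: 2


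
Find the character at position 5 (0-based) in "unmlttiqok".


Input string: 'unmlttiqok'
Operation: get character at index 5
Index mapping: s[0]='u', s[1]='n', s[2]='m', s[3]='l', s[4]='t', s[5]='t'
Result: 't'


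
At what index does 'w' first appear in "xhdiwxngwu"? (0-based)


Input string: 'xhdiwxngwu'
Target: 'w'
Scanning left to right: s[0]='x', s[1]='h', s[2]='d', s[3]='i', s[4]='w'
First match at index: 4


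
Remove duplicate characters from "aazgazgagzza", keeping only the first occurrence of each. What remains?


Input: 'aazgazgagzza'
Operation: keep first occurrence of each character
Scan: s[0]='a' new -> keep; s[1]='a' seen -> skip; s[2]='z' new -> keep; s[3]='g' new -> keep; s[4]='a' seen -> skip; s[5]='z' seen -> skip; s[6]='g' seen -> skip; s[7]='a' seen -> skip; s[8]='g' seen -> skip; s[9]='z' seen -> skip; s[10]='z' seen -> skip; s[11]='a' seen -> skip
Result: azg


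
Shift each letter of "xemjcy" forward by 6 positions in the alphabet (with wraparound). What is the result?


Input: 'xemjcy', shift = 6
Operation: for each letter, (position + 6) mod 26
Mapping: 'x'(23+6=29, 29 mod 26=3)->'d', 'e'(4+6=10)->'k', 'm'(12+6=18)->'s', 'j'(9+6=15)->'p', 'c'(2+6=8)->'i', 'y'(24+6=30, 30 mod 26=4)->'e'
Result: dkspie


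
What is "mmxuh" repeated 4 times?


Input string: 'mmxuh'
Operation: repeat 4 times
Concatenation: 'mmxuh' + 'mmxuh' + 'mmxuh' + 'mmxuh'
Result: mmxuhmmxuhmmxuhmmxuh


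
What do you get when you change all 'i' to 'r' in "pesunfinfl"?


Input string: 'pesunfinfl'
Operation: replace 'i' with 'r'
Positions of 'i': 6
After replacement: pesunfrnfl


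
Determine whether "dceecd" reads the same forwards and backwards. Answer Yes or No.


Input string: 'dceecd'
Reversed: 'dceecd'
Compare pairs: s[0]='d' vs s[5]='d' (match), s[1]='c' vs s[4]='c' (match), s[2]='e' vs s[3]='e' (match)
Palindrome: Yes


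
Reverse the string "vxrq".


Input string: 'vxrq'
Operation: reverse character order
Original order: 'v' -> 'x' -> 'r' -> 'q'
Reversed order: 'q' -> 'r' -> 'x' -> 'v'
Result: qrxv


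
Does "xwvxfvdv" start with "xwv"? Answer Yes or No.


Input string: 'xwvxfvdv'
Prefix to check: 'xwv'
First 3 characters of input: 'xwv'
Match: True
Result: Yes


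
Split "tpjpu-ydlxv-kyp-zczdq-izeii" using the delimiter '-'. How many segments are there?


Input string: 'tpjpu-ydlxv-kyp-zczdq-izeii'
Delimiter: '-'
Split result: 'tpjpu', 'ydlxv', 'kyp', 'zczdq', 'izeii'
Number of parts: 5


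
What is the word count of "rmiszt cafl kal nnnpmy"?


Input string: 'rmiszt cafl kal nnnpmy'
Operation: split by spaces
Words found: 'rmiszt', 'cafl', 'kal', 'nnnpmy'
Word count: 4


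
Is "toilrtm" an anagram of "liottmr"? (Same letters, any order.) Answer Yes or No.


String 1: 'liottmr' -> sorted: 'ilmortt'
String 2: 'toilrtm' -> sorted: 'ilmortt'
Compare sorted forms: 'ilmortt' == 'ilmortt'
Anagram: Yes


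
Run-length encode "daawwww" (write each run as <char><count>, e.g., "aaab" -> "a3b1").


Input: 'daawwww'
Operation: identify consecutive runs
Runs: 'd' -> d1, 'aa' -> a2, 'wwww' -> w4
Encoded: d1a2w4


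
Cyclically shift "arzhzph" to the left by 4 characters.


Input: 'arzhzph', shift = 4
Operation: split at index 4 and swap parts
Front part s[0:4] = 'arzh'
Back part s[4:] = 'zph'
Rotated = back + front = 'zph' + 'arzh'
Result: zpharzh


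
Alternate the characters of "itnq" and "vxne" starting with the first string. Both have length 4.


String 1: 'itnq'
String 2: 'vxne'
Operation: alternate characters
Pairs: 'i'+'v', 't'+'x', 'n'+'n', 'q'+'e'
Result: ivtxnnqe


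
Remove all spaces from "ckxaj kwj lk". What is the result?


Input string: 'ckxaj kwj lk'
Operation: remove all spaces
Words: 'ckxaj', 'kwj', 'lk'
Join without spaces: ckxajkwjlk


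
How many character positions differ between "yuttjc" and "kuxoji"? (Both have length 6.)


String 1: 'yuttjc'
String 2: 'kuxoji'
Compare each position: pos 0: 'y'!='k', pos 1: 'u'=='u', pos 2: 't'!='x', pos 3: 't'!='o', pos 4: 'j'=='j', pos 5: 'c'!='i'
Differing positions: 4
Hamming distance: 4


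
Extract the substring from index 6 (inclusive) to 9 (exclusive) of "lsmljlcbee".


Input string: 'lsmljlcbee'
Operation: slice [6:9]
Extract characters: s[6]='c', s[7]='b', s[8]='e'
Result: cbe


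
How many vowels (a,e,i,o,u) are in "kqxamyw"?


Input string: 'kqxamyw'
Operation: count vowels (a, e, i, o, u)
Scan: s[0]='k', s[1]='q', s[2]='x', s[3]='a' (vowel), s[4]='m', s[5]='y', s[6]='w'
Vowels found: 1
Result: 1


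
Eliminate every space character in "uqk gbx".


Input string: 'uqk gbx'
Operation: remove all spaces
Words: 'uqk', 'gbx'
Join without spaces: uqkgbx


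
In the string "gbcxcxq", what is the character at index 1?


Input string: 'gbcxcxq'
Operation: get character at index 1
Index mapping: s[0]='g', s[1]='b'
Result: 'b'


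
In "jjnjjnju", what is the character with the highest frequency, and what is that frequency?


Input: 'jjnjjnju'
Operation: tally each character
Counts: 'j':5, 'n':2, 'u':1
Maximum: 'j' appears 5 times


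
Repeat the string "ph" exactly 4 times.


Input string: 'ph'
Operation: repeat 4 times
Concatenation: 'ph' + 'ph' + 'ph' + 'ph'
Result: phphphph


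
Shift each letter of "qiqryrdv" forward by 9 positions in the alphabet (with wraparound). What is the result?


Input: 'qiqryrdv', shift = 9
Operation: for each letter, (position + 9) mod 26
Mapping: 'q'(16+9=25)->'z', 'i'(8+9=17)->'r', 'q'(16+9=25)->'z', 'r'(17+9=26, 26 mod 26=0)->'a', 'y'(24+9=33, 33 mod 26=7)->'h', 'r'(17+9=26, 26 mod 26=0)->'a', 'd'(3+9=12)->'m', 'v'(21+9=30, 30 mod 26=4)->'e'
Result: zrzahame


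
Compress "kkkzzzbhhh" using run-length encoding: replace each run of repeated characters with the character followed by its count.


Input: 'kkkzzzbhhh'
Operation: identify consecutive runs
Runs: 'kkk' -> k3, 'zzz' -> z3, 'b' -> b1, 'hhh' -> h3
Encoded: k3z3b1h3


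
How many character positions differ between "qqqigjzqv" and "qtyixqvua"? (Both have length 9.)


String 1: 'qqqigjzqv'
String 2: 'qtyixqvua'
Compare each position: pos 0: 'q'=='q', pos 1: 'q'!='t', pos 2: 'q'!='y', pos 3: 'i'=='i', pos 4: 'g'!='x', pos 5: 'j'!='q', pos 6: 'z'!='v', pos 7: 'q'!='u', pos 8: 'v'!='a'
Differing positions: 7
Hamming distance: 7


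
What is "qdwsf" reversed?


Input string: 'qdwsf'
Operation: reverse character order
Original order: 'q' -> 'd' -> 'w' -> 's' -> 'f'
Reversed order: 'f' -> 's' -> 'w' -> 'd' -> 'q'
Result: fswdq


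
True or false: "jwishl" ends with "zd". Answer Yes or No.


Input string: 'jwishl'
Suffix to check: 'zd'
Last 2 characters of input: 'hl'
Match: False
Result: No


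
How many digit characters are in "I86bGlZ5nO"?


Input string: 'I86bGlZ5nO'
Operation: count digit characters (0-9)
Scan: 'I', '8'(digit), '6'(digit), 'b', 'G', 'l', 'Z', '5'(digit), 'n', 'O'
Digits found: 3
Result: 3


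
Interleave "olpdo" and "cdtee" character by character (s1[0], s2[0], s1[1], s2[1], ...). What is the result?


String 1: 'olpdo'
String 2: 'cdtee'
Operation: alternate characters
Pairs: 'o'+'c', 'l'+'d', 'p'+'t', 'd'+'e', 'o'+'e'
Result: ocldptdeoe


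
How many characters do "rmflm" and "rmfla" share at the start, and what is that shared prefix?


String 1: 'rmflm'
String 2: 'rmfla'
Compare position by position:
pos 0: 'r' vs 'r' match
pos 1: 'm' vs 'm' match
pos 2: 'f' vs 'f' match
pos 3: 'l' vs 'l' match
pos 4: 'm' vs 'a' differ -> stop
Longest common prefix: "rmfl" (length 4)


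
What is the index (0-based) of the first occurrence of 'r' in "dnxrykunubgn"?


Input string: 'dnxrykunubgn'
Target: 'r'
Scanning left to right: s[0]='d', s[1]='n', s[2]='x', s[3]='r'
First match at index: 3


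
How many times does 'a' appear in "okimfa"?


Input string: 'okimfa'
Target character: 'a'
Scan each position: s[5]='a'
Matches found at indices: 5
Total: 1


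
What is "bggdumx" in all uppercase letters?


Input string: 'bggdumx'
Operation: convert each letter to uppercase
Mapping: 'b'->'B', 'g'->'G', 'g'->'G', 'd'->'D', 'u'->'U', 'm'->'M', 'x'->'X'
Result: BGGDUMX


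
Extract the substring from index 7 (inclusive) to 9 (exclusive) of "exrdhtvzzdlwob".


Input string: 'exrdhtvzzdlwob'
Operation: slice [7:9]
Extract characters: s[7]='z', s[8]='z'
Result: zz


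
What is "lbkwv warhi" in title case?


Input string: 'lbkwv warhi'
Operation: capitalize first letter of each word
Word transformations: 'lbkwv'->'Lbkwv', 'warhi'->'Warhi'
Result: Lbkwv Warhi


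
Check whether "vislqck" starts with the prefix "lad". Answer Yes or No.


Input string: 'vislqck'
Prefix to check: 'lad'
First 3 characters of input: 'vis'
Match: False
Result: No


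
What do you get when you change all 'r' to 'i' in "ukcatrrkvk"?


Input string: 'ukcatrrkvk'
Operation: replace 'r' with 'i'
Positions of 'r': 5, 6
After replacement: ukcatiikvk


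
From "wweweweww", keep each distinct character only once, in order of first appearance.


Input: 'wweweweww'
Operation: keep first occurrence of each character
Scan: s[0]='w' new -> keep; s[1]='w' seen -> skip; s[2]='e' new -> keep; s[3]='w' seen -> skip; s[4]='e' seen -> skip; s[5]='w' seen -> skip; s[6]='e' seen -> skip; s[7]='w' seen -> skip; s[8]='w' seen -> skip
Result: we
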